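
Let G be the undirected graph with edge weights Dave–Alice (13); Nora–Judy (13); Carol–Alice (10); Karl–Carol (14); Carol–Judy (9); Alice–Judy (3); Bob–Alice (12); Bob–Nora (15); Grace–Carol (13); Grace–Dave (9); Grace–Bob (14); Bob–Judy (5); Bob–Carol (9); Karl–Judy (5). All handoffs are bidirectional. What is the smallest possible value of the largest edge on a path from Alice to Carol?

Comparing a few candidate routes:
Alice→Bob→Carol: max(12, 9) = 12
Alice→Bob→Judy→Carol: max(12, 5, 9) = 12
Alice→Judy→Bob→Carol: max(3, 5, 9) = 9
Alice→Carol: max(10) = 10
Alice→Judy→Carol: max(3, 9) = 9
The minimum achievable maximum is 9.

9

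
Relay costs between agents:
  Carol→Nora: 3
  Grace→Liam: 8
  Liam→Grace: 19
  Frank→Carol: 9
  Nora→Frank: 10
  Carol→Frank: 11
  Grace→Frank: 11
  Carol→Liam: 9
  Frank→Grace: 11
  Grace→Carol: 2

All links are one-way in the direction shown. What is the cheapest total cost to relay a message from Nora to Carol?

19

Routes from Nora to Carol:
Nora -> Frank -> Grace -> Carol: 10 + 11 + 2 = 23
Nora -> Frank -> Carol: 10 + 9 = 19
Best route has total 19.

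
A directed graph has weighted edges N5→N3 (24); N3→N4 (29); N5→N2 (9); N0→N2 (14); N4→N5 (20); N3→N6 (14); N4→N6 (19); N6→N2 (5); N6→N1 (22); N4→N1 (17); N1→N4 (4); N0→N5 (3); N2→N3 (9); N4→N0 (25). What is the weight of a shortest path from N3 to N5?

Routes from N3 to N5:
N3 → N4 → N0 → N5: 29 + 25 + 3 = 57
N3 → N6 → N1 → N4 → N5: 14 + 22 + 4 + 20 = 60
N3 → N4 → N5: 29 + 20 = 49
N3 → N6 → N1 → N4 → N0 → N5: 14 + 22 + 4 + 25 + 3 = 68
Best route has total 49.

49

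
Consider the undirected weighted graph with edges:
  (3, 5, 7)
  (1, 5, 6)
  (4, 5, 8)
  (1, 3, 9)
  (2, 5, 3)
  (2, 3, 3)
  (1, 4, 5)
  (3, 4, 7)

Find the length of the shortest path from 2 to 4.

Checking several routes:
2 → 3 → 1 → 4: 3 + 9 + 5 = 17
2 → 3 → 4: 3 + 7 = 10
2 → 3 → 5 → 4: 3 + 7 + 8 = 18
2 → 5 → 4: 3 + 8 = 11
2 → 5 → 3 → 4: 3 + 7 + 7 = 17
2 → 5 → 1 → 4: 3 + 6 + 5 = 14
The minimum is 10.

10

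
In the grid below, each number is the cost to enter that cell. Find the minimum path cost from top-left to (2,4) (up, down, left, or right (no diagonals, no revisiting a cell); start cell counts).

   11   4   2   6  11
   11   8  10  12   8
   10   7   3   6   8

Take [0,0] [0,1] [0,2] [1,2] [2,2] [2,3] [2,4] for a total of 11 + 4 + 2 + 10 + 3 + 6 + 8 = 44.

44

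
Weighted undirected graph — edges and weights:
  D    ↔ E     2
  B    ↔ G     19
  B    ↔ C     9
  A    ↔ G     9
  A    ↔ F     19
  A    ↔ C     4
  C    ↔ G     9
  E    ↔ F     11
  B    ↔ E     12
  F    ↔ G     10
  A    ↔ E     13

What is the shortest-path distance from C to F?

19

Checking several routes:
C -> A -> F: 4 + 19 = 23
C -> G -> F: 9 + 10 = 19
C -> A -> G -> F: 4 + 9 + 10 = 23
C -> A -> E -> F: 4 + 13 + 11 = 28
Best route has total 19.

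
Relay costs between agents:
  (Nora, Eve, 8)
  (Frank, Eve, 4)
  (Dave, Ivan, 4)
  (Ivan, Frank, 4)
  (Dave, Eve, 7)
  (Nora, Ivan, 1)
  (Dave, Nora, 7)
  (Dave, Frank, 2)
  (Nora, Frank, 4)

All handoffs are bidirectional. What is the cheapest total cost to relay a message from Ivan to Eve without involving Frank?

9

Candidate routes:
Ivan→Nora→Eve: 1 + 8 = 9
Ivan→Dave→Eve: 4 + 7 = 11
Ivan→Nora→Dave→Eve: 1 + 7 + 7 = 15
Ivan→Dave→Nora→Eve: 4 + 7 + 8 = 19
The minimum is 9.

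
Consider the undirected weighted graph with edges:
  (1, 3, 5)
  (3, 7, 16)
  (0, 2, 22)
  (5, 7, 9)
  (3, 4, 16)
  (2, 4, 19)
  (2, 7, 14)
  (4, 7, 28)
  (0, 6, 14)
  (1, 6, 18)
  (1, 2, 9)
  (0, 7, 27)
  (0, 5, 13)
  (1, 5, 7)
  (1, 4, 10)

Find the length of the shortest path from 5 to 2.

A few of the 5→2 routes:
5-1-4-2: 7 + 10 + 19 = 36
5-7-2: 9 + 14 = 23
5-1-2: 7 + 9 = 16
5-0-2: 13 + 22 = 35
Shortest: 16.

16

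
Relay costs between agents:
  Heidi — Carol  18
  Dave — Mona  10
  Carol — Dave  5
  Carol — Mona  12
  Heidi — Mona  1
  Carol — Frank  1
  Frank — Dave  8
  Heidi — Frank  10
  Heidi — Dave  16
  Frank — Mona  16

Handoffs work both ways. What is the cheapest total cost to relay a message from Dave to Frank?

6

Checking several routes:
Dave→Heidi→Frank: 16 + 10 = 26
Dave→Mona→Carol→Frank: 10 + 12 + 1 = 23
Dave→Carol→Frank: 5 + 1 = 6
Dave→Frank: 8
Dave→Mona→Frank: 10 + 16 = 26
Dave→Mona→Heidi→Frank: 10 + 1 + 10 = 21
Shortest: 6.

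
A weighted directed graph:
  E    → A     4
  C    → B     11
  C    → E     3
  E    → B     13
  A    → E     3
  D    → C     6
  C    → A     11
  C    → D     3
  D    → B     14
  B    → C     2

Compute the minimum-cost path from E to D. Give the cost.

Paths from E to D:
E -> B -> C -> D: 13 + 2 + 3 = 18
Shortest: 18.

18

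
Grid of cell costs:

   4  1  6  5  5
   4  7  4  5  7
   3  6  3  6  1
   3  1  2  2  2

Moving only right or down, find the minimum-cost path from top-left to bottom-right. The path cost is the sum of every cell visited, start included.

One optimal route is r0c0 -> r1c0 -> r2c0 -> r3c0 -> r3c1 -> r3c2 -> r3c3 -> r3c4.
Its cost is 4 + 4 + 3 + 3 + 1 + 2 + 2 + 2 = 21.
(Top row then right column would cost 31.)

21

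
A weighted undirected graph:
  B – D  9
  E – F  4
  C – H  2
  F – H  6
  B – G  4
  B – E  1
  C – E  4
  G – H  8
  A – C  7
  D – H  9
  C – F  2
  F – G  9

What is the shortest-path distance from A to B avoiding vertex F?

12

Routes from A to B avoiding F:
A→C→E→B: 7 + 4 + 1 = 12
A→C→H→D→B: 7 + 2 + 9 + 9 = 27
A→C→H→G→B: 7 + 2 + 8 + 4 = 21
Shortest: 12.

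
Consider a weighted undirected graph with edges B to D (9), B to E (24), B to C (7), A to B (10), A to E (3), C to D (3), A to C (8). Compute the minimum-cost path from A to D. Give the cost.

Comparing a few candidate routes:
A → C → D: 8 + 3 = 11
A → B → D: 10 + 9 = 19
A → B → C → D: 10 + 7 + 3 = 20
Best route has total 11.

11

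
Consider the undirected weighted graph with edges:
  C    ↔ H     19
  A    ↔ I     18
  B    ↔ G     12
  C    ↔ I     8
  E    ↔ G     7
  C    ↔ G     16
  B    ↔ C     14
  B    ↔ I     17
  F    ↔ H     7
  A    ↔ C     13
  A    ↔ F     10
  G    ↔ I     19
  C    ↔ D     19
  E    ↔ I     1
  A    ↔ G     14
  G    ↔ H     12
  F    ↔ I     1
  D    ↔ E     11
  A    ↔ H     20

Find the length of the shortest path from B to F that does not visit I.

31

A few of the B→F routes:
B - G - H - F: 12 + 12 + 7 = 31
B - C - H - F: 14 + 19 + 7 = 40
B - G - C - A - F: 12 + 16 + 13 + 10 = 51
B - G - A - F: 12 + 14 + 10 = 36
B - C - G - H - F: 14 + 16 + 12 + 7 = 49
B - C - A - F: 14 + 13 + 10 = 37
The minimum is 31.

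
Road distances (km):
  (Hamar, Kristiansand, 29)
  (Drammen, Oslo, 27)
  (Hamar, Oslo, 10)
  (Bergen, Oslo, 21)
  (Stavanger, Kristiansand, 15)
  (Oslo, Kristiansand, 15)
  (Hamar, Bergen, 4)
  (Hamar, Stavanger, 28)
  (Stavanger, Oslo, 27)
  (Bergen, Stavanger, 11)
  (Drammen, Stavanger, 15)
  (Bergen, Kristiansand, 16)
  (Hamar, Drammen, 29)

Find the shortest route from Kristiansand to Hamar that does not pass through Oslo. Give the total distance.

20

Some routes from Kristiansand to Hamar avoiding Oslo:
Kristiansand-Stavanger-Bergen-Hamar: 15 + 11 + 4 = 30
Kristiansand-Hamar: 29
Kristiansand-Bergen-Hamar: 16 + 4 = 20
Shortest: 20 km.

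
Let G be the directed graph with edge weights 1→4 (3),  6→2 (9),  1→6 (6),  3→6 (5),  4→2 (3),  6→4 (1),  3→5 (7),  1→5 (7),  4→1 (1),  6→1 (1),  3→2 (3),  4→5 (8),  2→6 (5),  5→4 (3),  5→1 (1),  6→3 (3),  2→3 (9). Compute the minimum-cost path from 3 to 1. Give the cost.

6

Some routes from 3 to 1:
3 → 6 → 4 → 1: 5 + 1 + 1 = 7
3 → 2 → 6 → 1: 3 + 5 + 1 = 9
3 → 2 → 6 → 4 → 1: 3 + 5 + 1 + 1 = 10
3 → 6 → 1: 5 + 1 = 6
3 → 5 → 1: 7 + 1 = 8
The minimum is 6.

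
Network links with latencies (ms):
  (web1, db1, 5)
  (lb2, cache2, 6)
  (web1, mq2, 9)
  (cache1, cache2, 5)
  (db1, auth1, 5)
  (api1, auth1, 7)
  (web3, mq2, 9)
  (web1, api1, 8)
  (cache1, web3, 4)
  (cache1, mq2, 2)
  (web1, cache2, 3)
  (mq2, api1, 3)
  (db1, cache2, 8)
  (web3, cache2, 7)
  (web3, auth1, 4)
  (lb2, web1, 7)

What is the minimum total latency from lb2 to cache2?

Checking several routes:
lb2 → web1 → mq2 → cache1 → cache2: 7 + 9 + 2 + 5 = 23
lb2 → cache2: 6
lb2 → web1 → cache2: 7 + 3 = 10
lb2 → web1 → api1 → mq2 → cache1 → cache2: 7 + 8 + 3 + 2 + 5 = 25
lb2 → web1 → db1 → cache2: 7 + 5 + 8 = 20
Best route has total 6 ms.

6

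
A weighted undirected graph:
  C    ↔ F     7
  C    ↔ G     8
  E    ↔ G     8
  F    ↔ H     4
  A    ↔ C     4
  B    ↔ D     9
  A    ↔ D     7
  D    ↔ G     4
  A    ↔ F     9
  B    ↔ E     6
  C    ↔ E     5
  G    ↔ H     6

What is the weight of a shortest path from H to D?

10

A few of the H→D routes:
H-F-C-G-D: 4 + 7 + 8 + 4 = 23
H-F-C-A-D: 4 + 7 + 4 + 7 = 22
H-G-D: 6 + 4 = 10
H-F-A-D: 4 + 9 + 7 = 20
The minimum is 10.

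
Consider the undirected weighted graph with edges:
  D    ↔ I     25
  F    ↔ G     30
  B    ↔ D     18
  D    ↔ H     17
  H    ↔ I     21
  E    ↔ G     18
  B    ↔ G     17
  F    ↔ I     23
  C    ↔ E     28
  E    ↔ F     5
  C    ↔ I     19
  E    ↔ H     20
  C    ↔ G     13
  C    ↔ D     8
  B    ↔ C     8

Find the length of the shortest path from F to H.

Comparing a few candidate routes:
F -> E -> G -> C -> D -> H: 5 + 18 + 13 + 8 + 17 = 61
F -> I -> H: 23 + 21 = 44
F -> E -> C -> D -> H: 5 + 28 + 8 + 17 = 58
F -> I -> D -> H: 23 + 25 + 17 = 65
F -> E -> H: 5 + 20 = 25
F -> I -> C -> D -> H: 23 + 19 + 8 + 17 = 67
Shortest: 25.

25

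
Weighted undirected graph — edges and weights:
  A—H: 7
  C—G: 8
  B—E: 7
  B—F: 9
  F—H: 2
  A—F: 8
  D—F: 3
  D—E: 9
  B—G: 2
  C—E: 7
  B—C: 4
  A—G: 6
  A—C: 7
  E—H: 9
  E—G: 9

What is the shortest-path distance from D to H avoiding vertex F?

18

Some routes from D to H avoiding F:
D -> E -> G -> A -> H: 9 + 9 + 6 + 7 = 31
D -> E -> B -> G -> A -> H: 9 + 7 + 2 + 6 + 7 = 31
D -> E -> C -> B -> G -> A -> H: 9 + 7 + 4 + 2 + 6 + 7 = 35
D -> E -> C -> A -> H: 9 + 7 + 7 + 7 = 30
D -> E -> B -> C -> A -> H: 9 + 7 + 4 + 7 + 7 = 34
D -> E -> H: 9 + 9 = 18
The minimum is 18.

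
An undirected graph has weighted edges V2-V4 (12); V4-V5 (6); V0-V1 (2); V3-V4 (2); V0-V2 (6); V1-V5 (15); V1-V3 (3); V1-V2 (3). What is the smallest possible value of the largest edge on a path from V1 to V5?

6

Paths from V1 to V5:
V1 → V3 → V4 → V5: max(3, 2, 6) = 6
V1 → V0 → V2 → V4 → V5: max(2, 6, 12, 6) = 12
V1 → V5: max(15) = 15
V1 → V2 → V4 → V5: max(3, 12, 6) = 12
The minimum achievable maximum is 6.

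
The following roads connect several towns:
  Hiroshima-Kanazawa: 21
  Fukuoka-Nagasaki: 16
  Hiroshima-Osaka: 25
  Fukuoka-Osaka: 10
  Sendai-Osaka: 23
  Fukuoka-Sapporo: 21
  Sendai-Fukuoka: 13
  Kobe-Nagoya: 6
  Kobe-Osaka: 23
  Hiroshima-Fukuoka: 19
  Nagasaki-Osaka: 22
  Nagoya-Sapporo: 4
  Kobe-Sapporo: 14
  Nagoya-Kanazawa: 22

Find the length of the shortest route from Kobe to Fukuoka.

Comparing a few candidate routes:
Kobe - Nagoya - Sapporo - Fukuoka: 6 + 4 + 21 = 31
Kobe - Osaka - Fukuoka: 23 + 10 = 33
Kobe - Sapporo - Fukuoka: 14 + 21 = 35
Best route has total 31.

31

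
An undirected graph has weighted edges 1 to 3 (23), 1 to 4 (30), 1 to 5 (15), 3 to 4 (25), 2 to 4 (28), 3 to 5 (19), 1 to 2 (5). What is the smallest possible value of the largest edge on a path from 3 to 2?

A few of the 3→2 routes:
3 -> 1 -> 2: max(23, 5) = 23
3 -> 4 -> 1 -> 2: max(25, 30, 5) = 30
3 -> 5 -> 1 -> 2: max(19, 15, 5) = 19
3 -> 4 -> 2: max(25, 28) = 28
Smallest bottleneck: 19.

19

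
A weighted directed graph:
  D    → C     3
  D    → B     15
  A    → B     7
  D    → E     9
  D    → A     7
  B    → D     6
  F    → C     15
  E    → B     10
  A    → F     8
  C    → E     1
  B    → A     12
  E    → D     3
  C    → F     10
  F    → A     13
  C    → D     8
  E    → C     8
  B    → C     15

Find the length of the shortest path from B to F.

Comparing a few candidate routes:
B → D → A → F: 6 + 7 + 8 = 21
B → A → F: 12 + 8 = 20
B → D → C → F: 6 + 3 + 10 = 19
B → C → F: 15 + 10 = 25
Shortest: 19.

19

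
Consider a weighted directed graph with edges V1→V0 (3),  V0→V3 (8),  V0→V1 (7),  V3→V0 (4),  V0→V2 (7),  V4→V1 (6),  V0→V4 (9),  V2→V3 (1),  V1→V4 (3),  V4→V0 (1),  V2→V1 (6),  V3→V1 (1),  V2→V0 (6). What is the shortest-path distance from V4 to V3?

Paths from V4 to V3:
V4→V1→V0→V2→V3: 6 + 3 + 7 + 1 = 17
V4→V1→V0→V3: 6 + 3 + 8 = 17
V4→V0→V2→V3: 1 + 7 + 1 = 9
V4→V0→V3: 1 + 8 = 9
The minimum is 9.

9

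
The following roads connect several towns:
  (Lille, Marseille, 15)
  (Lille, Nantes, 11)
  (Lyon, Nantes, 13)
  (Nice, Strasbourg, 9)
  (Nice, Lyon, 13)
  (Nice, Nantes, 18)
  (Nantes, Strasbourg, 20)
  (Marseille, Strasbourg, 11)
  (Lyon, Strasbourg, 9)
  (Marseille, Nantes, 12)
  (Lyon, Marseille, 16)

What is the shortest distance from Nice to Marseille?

Comparing a few candidate routes:
Nice → Strasbourg → Lyon → Marseille: 9 + 9 + 16 = 34
Nice → Strasbourg → Marseille: 9 + 11 = 20
Nice → Nantes → Marseille: 18 + 12 = 30
Nice → Lyon → Strasbourg → Marseille: 13 + 9 + 11 = 33
Nice → Lyon → Marseille: 13 + 16 = 29
Shortest: 20.

20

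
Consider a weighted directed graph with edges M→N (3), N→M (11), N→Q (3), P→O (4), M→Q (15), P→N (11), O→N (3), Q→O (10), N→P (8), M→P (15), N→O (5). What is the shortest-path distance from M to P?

11

Routes from M to P:
M-P: 15
M-N-P: 3 + 8 = 11
M-Q-O-N-P: 15 + 10 + 3 + 8 = 36
Best route has total 11.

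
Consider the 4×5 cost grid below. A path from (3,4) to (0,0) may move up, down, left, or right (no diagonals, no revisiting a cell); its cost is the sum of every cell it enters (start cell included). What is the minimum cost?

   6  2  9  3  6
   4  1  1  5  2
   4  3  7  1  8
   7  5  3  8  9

33

Take [3,4] -> [2,4] -> [2,3] -> [1,3] -> [1,2] -> [1,1] -> [0,1] -> [0,0] for a total of 9 + 8 + 1 + 5 + 1 + 1 + 2 + 6 = 33.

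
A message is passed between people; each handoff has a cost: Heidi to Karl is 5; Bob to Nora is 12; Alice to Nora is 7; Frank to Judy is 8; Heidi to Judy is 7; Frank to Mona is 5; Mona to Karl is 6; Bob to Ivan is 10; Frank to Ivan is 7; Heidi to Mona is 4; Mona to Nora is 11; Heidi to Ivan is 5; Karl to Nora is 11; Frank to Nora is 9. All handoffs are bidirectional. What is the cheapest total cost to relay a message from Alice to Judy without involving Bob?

24

Checking several routes:
Alice - Nora - Mona - Frank - Judy: 7 + 11 + 5 + 8 = 31
Alice - Nora - Frank - Mona - Heidi - Judy: 7 + 9 + 5 + 4 + 7 = 32
Alice - Nora - Frank - Judy: 7 + 9 + 8 = 24
Alice - Nora - Karl - Heidi - Judy: 7 + 11 + 5 + 7 = 30
Alice - Nora - Mona - Heidi - Judy: 7 + 11 + 4 + 7 = 29
Best route has total 24.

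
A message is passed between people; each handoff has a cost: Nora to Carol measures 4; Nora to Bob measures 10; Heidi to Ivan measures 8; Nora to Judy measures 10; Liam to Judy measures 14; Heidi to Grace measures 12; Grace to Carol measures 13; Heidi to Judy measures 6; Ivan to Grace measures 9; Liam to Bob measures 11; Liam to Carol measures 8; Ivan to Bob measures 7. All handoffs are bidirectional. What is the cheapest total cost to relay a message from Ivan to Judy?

Some routes from Ivan to Judy:
Ivan → Heidi → Judy: 8 + 6 = 14
Ivan → Bob → Nora → Judy: 7 + 10 + 10 = 27
Ivan → Grace → Heidi → Judy: 9 + 12 + 6 = 27
Shortest: 14.

14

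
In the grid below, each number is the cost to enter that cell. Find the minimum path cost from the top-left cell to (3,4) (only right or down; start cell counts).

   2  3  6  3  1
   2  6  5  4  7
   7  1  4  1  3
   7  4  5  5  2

21

Best path: [0,0]→[1,0]→[1,1]→[2,1]→[2,2]→[2,3]→[2,4]→[3,4]
Cost: 2 + 2 + 6 + 1 + 4 + 1 + 3 + 2 = 21
For comparison, the top-then-right route costs 27.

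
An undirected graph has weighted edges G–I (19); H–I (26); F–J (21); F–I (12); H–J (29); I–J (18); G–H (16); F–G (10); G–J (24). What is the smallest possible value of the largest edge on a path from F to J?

18

Checking several routes:
F→G→I→J: max(10, 19, 18) = 19
F→G→J: max(10, 24) = 24
F→I→J: max(12, 18) = 18
F→I→G→J: max(12, 19, 24) = 24
F→J: max(21) = 21
F→I→H→G→J: max(12, 26, 16, 24) = 26
The minimum achievable maximum is 18.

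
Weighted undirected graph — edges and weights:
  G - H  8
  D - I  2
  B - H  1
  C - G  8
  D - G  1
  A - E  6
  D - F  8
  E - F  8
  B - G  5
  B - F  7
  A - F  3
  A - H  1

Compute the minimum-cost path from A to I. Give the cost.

10

A few of the A→I routes:
A-H-B-F-D-I: 1 + 1 + 7 + 8 + 2 = 19
A-F-B-G-D-I: 3 + 7 + 5 + 1 + 2 = 18
A-H-G-D-I: 1 + 8 + 1 + 2 = 12
A-F-B-H-G-D-I: 3 + 7 + 1 + 8 + 1 + 2 = 22
A-H-B-G-D-I: 1 + 1 + 5 + 1 + 2 = 10
A-F-D-I: 3 + 8 + 2 = 13
Best route has total 10.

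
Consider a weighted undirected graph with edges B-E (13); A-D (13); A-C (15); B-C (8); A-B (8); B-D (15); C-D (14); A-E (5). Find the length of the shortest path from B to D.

15

Checking several routes:
B - A - D: 8 + 13 = 21
B - C - D: 8 + 14 = 22
B - D: 15
Best route has total 15.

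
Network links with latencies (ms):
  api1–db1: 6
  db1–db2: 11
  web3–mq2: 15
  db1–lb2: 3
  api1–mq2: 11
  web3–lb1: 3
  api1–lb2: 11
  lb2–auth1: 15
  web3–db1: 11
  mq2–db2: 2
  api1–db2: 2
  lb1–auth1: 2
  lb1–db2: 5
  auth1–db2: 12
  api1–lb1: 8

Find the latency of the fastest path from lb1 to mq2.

7

Comparing a few candidate routes:
lb1 -> web3 -> mq2: 3 + 15 = 18
lb1 -> db2 -> api1 -> mq2: 5 + 2 + 11 = 18
lb1 -> api1 -> db2 -> mq2: 8 + 2 + 2 = 12
lb1 -> auth1 -> db2 -> mq2: 2 + 12 + 2 = 16
lb1 -> db2 -> mq2: 5 + 2 = 7
Shortest: 7 ms.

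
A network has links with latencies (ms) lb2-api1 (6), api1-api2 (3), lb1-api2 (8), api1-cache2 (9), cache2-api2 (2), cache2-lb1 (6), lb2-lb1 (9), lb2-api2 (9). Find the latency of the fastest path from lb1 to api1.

11

Some routes from lb1 to api1:
lb1-cache2-api1: 6 + 9 = 15
lb1-cache2-api2-api1: 6 + 2 + 3 = 11
lb1-api2-cache2-api1: 8 + 2 + 9 = 19
lb1-lb2-api1: 9 + 6 = 15
lb1-api2-api1: 8 + 3 = 11
lb1-lb2-api2-api1: 9 + 9 + 3 = 21
The minimum is 11 ms.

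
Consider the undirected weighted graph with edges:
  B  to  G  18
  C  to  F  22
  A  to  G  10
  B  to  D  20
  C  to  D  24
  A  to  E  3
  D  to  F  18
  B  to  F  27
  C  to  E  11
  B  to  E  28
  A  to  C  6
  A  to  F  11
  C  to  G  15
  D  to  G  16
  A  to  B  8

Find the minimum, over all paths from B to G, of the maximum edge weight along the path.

A few of the B→G routes:
B→D→F→A→C→G: max(20, 18, 11, 6, 15) = 20
B→G: max(18) = 18
B→A→E→C→G: max(8, 3, 11, 15) = 15
B→A→G: max(8, 10) = 10
B→A→C→G: max(8, 6, 15) = 15
B→A→F→D→G: max(8, 11, 18, 16) = 18
Smallest bottleneck: 10.

10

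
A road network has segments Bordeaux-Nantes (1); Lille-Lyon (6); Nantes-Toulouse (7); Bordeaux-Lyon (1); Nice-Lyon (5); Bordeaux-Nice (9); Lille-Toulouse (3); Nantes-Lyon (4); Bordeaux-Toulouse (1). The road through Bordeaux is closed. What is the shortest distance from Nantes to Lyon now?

4

Paths from Nantes to Lyon avoiding Bordeaux:
Nantes→Lyon: 4
Nantes→Toulouse→Lille→Lyon: 7 + 3 + 6 = 16
Best route has total 4 km.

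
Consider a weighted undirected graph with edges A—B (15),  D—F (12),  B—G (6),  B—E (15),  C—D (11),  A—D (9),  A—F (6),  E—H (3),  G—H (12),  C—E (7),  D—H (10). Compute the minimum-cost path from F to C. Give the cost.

23

Some routes from F to C:
F-D-H-E-C: 12 + 10 + 3 + 7 = 32
F-A-D-C: 6 + 9 + 11 = 26
F-D-C: 12 + 11 = 23
F-A-D-H-E-C: 6 + 9 + 10 + 3 + 7 = 35
Best route has total 23.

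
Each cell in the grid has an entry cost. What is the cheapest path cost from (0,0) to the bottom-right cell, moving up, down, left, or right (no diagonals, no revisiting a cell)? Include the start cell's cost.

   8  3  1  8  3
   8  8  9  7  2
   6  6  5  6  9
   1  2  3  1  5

Path r0c0 -> r1c0 -> r2c0 -> r3c0 -> r3c1 -> r3c2 -> r3c3 -> r3c4: 8 + 8 + 6 + 1 + 2 + 3 + 1 + 5 = 34.

34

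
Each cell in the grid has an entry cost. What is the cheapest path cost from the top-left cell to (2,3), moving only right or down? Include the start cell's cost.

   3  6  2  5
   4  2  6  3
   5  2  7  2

Path r0c0 → r1c0 → r1c1 → r1c2 → r1c3 → r2c3: 3 + 4 + 2 + 6 + 3 + 2 = 20.
For comparison, the top-then-right route costs 21.

20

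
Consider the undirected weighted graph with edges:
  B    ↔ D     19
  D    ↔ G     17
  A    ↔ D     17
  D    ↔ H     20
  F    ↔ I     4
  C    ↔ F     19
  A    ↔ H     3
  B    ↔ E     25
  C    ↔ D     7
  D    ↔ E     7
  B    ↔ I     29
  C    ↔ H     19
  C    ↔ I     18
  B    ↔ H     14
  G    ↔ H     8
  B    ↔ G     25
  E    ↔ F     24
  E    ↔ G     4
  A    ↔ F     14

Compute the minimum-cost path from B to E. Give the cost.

25

Comparing a few candidate routes:
B→D→E: 19 + 7 = 26
B→E: 25
B→H→G→E: 14 + 8 + 4 = 26
B→G→E: 25 + 4 = 29
Shortest: 25.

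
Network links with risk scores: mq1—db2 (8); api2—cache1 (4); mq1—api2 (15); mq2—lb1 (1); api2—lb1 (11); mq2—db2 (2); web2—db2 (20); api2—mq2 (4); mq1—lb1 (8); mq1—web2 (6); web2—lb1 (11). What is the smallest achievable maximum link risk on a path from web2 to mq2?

Some routes from web2 to mq2:
web2 - mq1 - lb1 - mq2: max(6, 8, 1) = 8
web2 - mq1 - lb1 - api2 - mq2: max(6, 8, 11, 4) = 11
web2 - lb1 - mq2: max(11, 1) = 11
web2 - lb1 - api2 - mq2: max(11, 11, 4) = 11
web2 - mq1 - db2 - mq2: max(6, 8, 2) = 8
Smallest bottleneck: 8.

8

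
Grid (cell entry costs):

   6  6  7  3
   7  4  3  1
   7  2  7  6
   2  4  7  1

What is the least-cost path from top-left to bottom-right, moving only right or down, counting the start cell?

27

One optimal route is (0,0)→(0,1)→(1,1)→(1,2)→(1,3)→(2,3)→(3,3).
Its cost is 6 + 6 + 4 + 3 + 1 + 6 + 1 = 27.
For comparison, the top-then-right route costs 30.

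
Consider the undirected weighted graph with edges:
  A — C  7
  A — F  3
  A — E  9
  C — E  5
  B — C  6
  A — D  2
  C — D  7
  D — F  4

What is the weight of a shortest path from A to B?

13

Paths from A to B:
A→E→C→B: 9 + 5 + 6 = 20
A→F→D→C→B: 3 + 4 + 7 + 6 = 20
A→D→C→B: 2 + 7 + 6 = 15
A→C→B: 7 + 6 = 13
The minimum is 13.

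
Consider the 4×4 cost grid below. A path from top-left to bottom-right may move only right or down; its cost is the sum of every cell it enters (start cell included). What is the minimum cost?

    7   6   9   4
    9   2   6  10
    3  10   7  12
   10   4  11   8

47

Cheapest: (0,0) (0,1) (1,1) (1,2) (2,2) (3,2) (3,3)
  7 + 6 + 2 + 6 + 7 + 11 + 8 = 47
For comparison, the top-then-right route costs 56.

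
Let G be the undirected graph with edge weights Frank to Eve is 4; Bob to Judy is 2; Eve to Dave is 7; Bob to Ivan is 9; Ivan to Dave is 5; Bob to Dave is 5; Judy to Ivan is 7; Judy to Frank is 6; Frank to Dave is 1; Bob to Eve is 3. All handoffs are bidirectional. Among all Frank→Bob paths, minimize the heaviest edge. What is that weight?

4

Comparing a few candidate routes:
Frank - Judy - Ivan - Dave - Eve - Bob: max(6, 7, 5, 7, 3) = 7
Frank - Eve - Bob: max(4, 3) = 4
Frank - Dave - Bob: max(1, 5) = 5
Frank - Judy - Bob: max(6, 2) = 6
Frank - Judy - Ivan - Dave - Bob: max(6, 7, 5, 5) = 7
Frank - Eve - Dave - Ivan - Judy - Bob: max(4, 7, 5, 7, 2) = 7
The minimum achievable maximum is 4.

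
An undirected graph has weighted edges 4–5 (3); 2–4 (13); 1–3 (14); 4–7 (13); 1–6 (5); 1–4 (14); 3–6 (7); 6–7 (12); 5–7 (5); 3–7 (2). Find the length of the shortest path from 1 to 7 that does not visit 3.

17

Candidate routes:
1 → 6 → 7: 5 + 12 = 17
1 → 4 → 7: 14 + 13 = 27
1 → 4 → 5 → 7: 14 + 3 + 5 = 22
The minimum is 17.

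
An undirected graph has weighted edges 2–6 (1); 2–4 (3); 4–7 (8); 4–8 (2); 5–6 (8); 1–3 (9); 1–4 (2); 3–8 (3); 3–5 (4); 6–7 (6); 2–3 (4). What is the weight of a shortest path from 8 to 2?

Some routes from 8 to 2:
8 → 3 → 5 → 6 → 2: 3 + 4 + 8 + 1 = 16
8 → 4 → 2: 2 + 3 = 5
8 → 3 → 2: 3 + 4 = 7
Best route has total 5.

5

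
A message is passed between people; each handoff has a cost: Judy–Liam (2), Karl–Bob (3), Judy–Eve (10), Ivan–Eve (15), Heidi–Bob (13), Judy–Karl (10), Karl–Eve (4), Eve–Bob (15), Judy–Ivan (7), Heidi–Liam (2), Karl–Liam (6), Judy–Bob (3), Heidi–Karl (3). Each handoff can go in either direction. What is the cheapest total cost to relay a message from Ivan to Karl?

Some routes from Ivan to Karl:
Ivan-Judy-Liam-Karl: 7 + 2 + 6 = 15
Ivan-Judy-Bob-Karl: 7 + 3 + 3 = 13
Ivan-Judy-Liam-Heidi-Karl: 7 + 2 + 2 + 3 = 14
Shortest: 13.

13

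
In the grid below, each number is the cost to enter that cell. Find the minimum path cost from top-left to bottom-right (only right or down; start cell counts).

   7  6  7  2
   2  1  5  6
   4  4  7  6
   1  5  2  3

24

One optimal route is [0,0] → [1,0] → [1,1] → [2,1] → [3,1] → [3,2] → [3,3].
Its cost is 7 + 2 + 1 + 4 + 5 + 2 + 3 = 24.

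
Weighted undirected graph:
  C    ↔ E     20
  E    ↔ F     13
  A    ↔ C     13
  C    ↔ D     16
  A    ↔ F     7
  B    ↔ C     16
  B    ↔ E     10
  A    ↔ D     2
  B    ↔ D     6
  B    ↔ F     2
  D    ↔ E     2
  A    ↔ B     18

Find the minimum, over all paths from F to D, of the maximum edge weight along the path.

Checking several routes:
F→E→B→D: max(13, 10, 6) = 13
F→A→D: max(7, 2) = 7
F→E→D: max(13, 2) = 13
F→B→E→D: max(2, 10, 2) = 10
F→B→D: max(2, 6) = 6
Best route has worst link 6.

6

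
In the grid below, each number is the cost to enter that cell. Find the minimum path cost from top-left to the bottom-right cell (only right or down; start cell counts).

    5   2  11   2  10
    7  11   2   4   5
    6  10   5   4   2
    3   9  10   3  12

Cheapest: (0,0) → (0,1) → (0,2) → (0,3) → (1,3) → (2,3) → (2,4) → (3,4)
  5 + 2 + 11 + 2 + 4 + 4 + 2 + 12 = 42

42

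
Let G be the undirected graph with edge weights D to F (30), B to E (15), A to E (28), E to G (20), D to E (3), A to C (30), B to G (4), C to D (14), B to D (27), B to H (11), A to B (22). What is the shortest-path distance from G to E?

19

Some routes from G to E:
G-B-D-E: 4 + 27 + 3 = 34
G-E: 20
G-B-E: 4 + 15 = 19
G-B-A-E: 4 + 22 + 28 = 54
The minimum is 19.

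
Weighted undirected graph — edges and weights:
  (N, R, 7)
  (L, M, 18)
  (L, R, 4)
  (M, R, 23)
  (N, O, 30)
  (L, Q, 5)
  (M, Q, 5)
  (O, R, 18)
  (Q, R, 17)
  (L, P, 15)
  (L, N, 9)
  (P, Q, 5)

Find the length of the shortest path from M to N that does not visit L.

29

Some routes from M to N avoiding L:
M → Q → R → O → N: 5 + 17 + 18 + 30 = 70
M → Q → R → N: 5 + 17 + 7 = 29
M → R → N: 23 + 7 = 30
The minimum is 29.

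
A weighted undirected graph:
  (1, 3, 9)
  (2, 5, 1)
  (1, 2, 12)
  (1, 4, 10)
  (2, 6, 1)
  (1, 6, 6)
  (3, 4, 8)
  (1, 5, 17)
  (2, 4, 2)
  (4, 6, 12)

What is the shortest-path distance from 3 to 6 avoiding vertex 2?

15

Paths from 3 to 6 avoiding 2:
3 → 1 → 6: 9 + 6 = 15
3 → 4 → 1 → 6: 8 + 10 + 6 = 24
3 → 4 → 6: 8 + 12 = 20
3 → 1 → 4 → 6: 9 + 10 + 12 = 31
The minimum is 15.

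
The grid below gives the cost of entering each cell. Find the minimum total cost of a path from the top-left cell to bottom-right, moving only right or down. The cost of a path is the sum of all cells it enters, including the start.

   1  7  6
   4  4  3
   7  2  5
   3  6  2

18

Best path: [0,0] [1,0] [1,1] [2,1] [2,2] [3,2]
Cost: 1 + 4 + 4 + 2 + 5 + 2 = 18
(Top row then right column would cost 24.)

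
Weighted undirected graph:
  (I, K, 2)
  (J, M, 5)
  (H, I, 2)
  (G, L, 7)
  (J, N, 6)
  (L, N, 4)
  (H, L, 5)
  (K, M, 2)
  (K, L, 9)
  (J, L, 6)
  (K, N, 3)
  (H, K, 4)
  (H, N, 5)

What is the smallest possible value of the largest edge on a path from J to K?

5

Checking several routes:
J - L - N - H - I - K: max(6, 4, 5, 2, 2) = 6
J - L - N - H - K: max(6, 4, 5, 4) = 6
J - M - K: max(5, 2) = 5
The minimum achievable maximum is 5.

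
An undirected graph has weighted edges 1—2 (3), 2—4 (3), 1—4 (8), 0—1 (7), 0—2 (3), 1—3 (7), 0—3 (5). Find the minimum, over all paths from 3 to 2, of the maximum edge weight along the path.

Some routes from 3 to 2:
3 - 0 - 2: max(5, 3) = 5
3 - 1 - 2: max(7, 3) = 7
3 - 1 - 0 - 2: max(7, 7, 3) = 7
Best route has worst link 5.

5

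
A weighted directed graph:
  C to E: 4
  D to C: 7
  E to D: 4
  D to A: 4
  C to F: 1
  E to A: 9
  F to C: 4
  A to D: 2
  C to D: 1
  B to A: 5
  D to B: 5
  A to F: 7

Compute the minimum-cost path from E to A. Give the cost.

Paths from E to A:
E-D-A: 4 + 4 = 8
E-D-B-A: 4 + 5 + 5 = 14
E-A: 9
The minimum is 8.

8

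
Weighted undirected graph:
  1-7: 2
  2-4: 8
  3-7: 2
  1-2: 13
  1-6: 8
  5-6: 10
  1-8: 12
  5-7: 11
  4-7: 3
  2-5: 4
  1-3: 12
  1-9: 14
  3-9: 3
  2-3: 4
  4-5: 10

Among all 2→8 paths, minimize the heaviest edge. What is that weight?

A few of the 2→8 routes:
2 -> 5 -> 4 -> 7 -> 1 -> 8: max(4, 10, 3, 2, 12) = 12
2 -> 5 -> 7 -> 3 -> 1 -> 8: max(4, 11, 2, 12, 12) = 12
2 -> 5 -> 7 -> 1 -> 8: max(4, 11, 2, 12) = 12
2 -> 5 -> 4 -> 7 -> 3 -> 1 -> 8: max(4, 10, 3, 2, 12, 12) = 12
Smallest bottleneck: 12.

12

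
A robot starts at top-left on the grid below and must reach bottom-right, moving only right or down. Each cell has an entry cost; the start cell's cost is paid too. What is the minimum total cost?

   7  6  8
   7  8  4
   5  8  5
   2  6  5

One optimal route is [0,0]→[1,0]→[2,0]→[3,0]→[3,1]→[3,2].
Its cost is 7 + 7 + 5 + 2 + 6 + 5 = 32.
For comparison, the top-then-right route costs 35.

32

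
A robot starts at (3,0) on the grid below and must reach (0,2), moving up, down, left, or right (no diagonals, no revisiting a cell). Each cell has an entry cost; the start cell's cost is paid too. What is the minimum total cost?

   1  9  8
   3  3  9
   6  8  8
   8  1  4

35

Best path: (3,0) → (2,0) → (1,0) → (0,0) → (0,1) → (0,2)
Cost: 8 + 6 + 3 + 1 + 9 + 8 = 35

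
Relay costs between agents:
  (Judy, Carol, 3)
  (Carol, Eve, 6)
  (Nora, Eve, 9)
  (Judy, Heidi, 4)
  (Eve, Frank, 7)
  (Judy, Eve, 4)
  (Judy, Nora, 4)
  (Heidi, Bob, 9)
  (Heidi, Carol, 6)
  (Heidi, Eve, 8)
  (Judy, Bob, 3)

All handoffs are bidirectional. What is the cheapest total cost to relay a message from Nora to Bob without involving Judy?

Paths from Nora to Bob avoiding Judy:
Nora - Eve - Heidi - Bob: 9 + 8 + 9 = 26
Nora - Eve - Carol - Heidi - Bob: 9 + 6 + 6 + 9 = 30
Shortest: 26.

26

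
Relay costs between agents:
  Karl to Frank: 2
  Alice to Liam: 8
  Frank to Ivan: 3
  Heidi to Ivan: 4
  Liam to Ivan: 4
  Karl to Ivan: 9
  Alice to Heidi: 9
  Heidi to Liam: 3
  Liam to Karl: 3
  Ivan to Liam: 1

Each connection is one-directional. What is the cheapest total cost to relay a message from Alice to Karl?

11

Paths from Alice to Karl:
Alice -> Liam -> Karl: 8 + 3 = 11
Alice -> Heidi -> Liam -> Karl: 9 + 3 + 3 = 15
Alice -> Heidi -> Ivan -> Liam -> Karl: 9 + 4 + 1 + 3 = 17
Shortest: 11.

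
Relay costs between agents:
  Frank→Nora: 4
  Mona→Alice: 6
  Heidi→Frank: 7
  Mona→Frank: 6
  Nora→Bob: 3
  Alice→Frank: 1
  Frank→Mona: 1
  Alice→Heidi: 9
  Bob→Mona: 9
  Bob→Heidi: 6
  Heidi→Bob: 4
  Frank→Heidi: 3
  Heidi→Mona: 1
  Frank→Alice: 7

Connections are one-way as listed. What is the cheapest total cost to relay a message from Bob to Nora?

17

Checking several routes:
Bob → Heidi → Mona → Frank → Nora: 6 + 1 + 6 + 4 = 17
Bob → Mona → Alice → Frank → Nora: 9 + 6 + 1 + 4 = 20
Bob → Mona → Frank → Nora: 9 + 6 + 4 = 19
Bob → Heidi → Mona → Alice → Frank → Nora: 6 + 1 + 6 + 1 + 4 = 18
Bob → Heidi → Frank → Nora: 6 + 7 + 4 = 17
The minimum is 17.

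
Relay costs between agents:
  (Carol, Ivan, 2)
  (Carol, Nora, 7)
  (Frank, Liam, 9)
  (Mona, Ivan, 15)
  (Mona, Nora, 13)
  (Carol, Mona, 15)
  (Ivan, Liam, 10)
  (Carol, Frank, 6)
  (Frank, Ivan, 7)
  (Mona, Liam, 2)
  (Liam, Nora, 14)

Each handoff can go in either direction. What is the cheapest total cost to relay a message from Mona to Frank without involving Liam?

21

Some routes from Mona to Frank avoiding Liam:
Mona→Ivan→Carol→Frank: 15 + 2 + 6 = 23
Mona→Ivan→Frank: 15 + 7 = 22
Mona→Carol→Ivan→Frank: 15 + 2 + 7 = 24
Mona→Nora→Carol→Frank: 13 + 7 + 6 = 26
Mona→Carol→Frank: 15 + 6 = 21
Shortest: 21.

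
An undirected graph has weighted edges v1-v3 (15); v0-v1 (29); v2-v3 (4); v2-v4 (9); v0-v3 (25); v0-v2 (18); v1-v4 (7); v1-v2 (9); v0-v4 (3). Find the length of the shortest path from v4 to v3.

Comparing a few candidate routes:
v4 -> v0 -> v3: 3 + 25 = 28
v4 -> v2 -> v3: 9 + 4 = 13
v4 -> v2 -> v1 -> v3: 9 + 9 + 15 = 33
v4 -> v1 -> v2 -> v3: 7 + 9 + 4 = 20
v4 -> v0 -> v2 -> v3: 3 + 18 + 4 = 25
v4 -> v1 -> v3: 7 + 15 = 22
The minimum is 13.

13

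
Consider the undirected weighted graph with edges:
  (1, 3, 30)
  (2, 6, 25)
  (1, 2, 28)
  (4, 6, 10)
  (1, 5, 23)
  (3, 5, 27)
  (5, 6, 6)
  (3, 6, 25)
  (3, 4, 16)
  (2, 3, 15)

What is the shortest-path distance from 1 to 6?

29

A few of the 1→6 routes:
1-3-6: 30 + 25 = 55
1-3-4-6: 30 + 16 + 10 = 56
1-2-6: 28 + 25 = 53
1-2-3-6: 28 + 15 + 25 = 68
1-5-6: 23 + 6 = 29
1-3-5-6: 30 + 27 + 6 = 63
The minimum is 29.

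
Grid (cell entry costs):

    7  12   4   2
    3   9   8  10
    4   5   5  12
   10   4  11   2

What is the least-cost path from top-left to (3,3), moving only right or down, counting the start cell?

36

Best path: (0,0)→(1,0)→(2,0)→(2,1)→(3,1)→(3,2)→(3,3)
Cost: 7 + 3 + 4 + 5 + 4 + 11 + 2 = 36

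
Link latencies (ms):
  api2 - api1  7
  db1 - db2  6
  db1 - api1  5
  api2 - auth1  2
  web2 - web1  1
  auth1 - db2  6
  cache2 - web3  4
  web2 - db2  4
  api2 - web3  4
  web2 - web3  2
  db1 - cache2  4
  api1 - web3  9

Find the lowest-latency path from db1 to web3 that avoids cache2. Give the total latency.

12

Comparing a few candidate routes:
db1-api1-api2-web3: 5 + 7 + 4 = 16
db1-db2-web2-web3: 6 + 4 + 2 = 12
db1-db2-auth1-api2-web3: 6 + 6 + 2 + 4 = 18
db1-api1-web3: 5 + 9 = 14
The minimum is 12 ms.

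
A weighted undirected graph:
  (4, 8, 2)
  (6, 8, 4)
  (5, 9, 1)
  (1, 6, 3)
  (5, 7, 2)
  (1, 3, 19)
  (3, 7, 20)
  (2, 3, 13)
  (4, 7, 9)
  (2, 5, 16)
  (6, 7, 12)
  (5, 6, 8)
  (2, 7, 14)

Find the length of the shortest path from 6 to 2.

24

Some routes from 6 to 2:
6 → 5 → 7 → 2: 8 + 2 + 14 = 24
6 → 8 → 4 → 7 → 2: 4 + 2 + 9 + 14 = 29
6 → 5 → 2: 8 + 16 = 24
6 → 7 → 2: 12 + 14 = 26
Best route has total 24.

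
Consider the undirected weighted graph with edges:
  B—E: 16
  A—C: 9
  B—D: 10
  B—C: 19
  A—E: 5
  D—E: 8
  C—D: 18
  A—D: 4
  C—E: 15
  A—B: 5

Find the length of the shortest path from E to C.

14

Some routes from E to C:
E → A → B → C: 5 + 5 + 19 = 29
E → A → C: 5 + 9 = 14
E → D → A → C: 8 + 4 + 9 = 21
E → C: 15
E → D → C: 8 + 18 = 26
E → A → D → C: 5 + 4 + 18 = 27
Best route has total 14.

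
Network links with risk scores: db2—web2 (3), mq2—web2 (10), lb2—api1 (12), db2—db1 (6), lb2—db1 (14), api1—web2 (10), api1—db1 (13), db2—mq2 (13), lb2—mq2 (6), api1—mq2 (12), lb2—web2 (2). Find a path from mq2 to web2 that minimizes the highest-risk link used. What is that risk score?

Checking several routes:
mq2 -> lb2 -> web2: max(6, 2) = 6
mq2 -> lb2 -> api1 -> web2: max(6, 12, 10) = 12
mq2 -> web2: max(10) = 10
Best route has worst link 6.

6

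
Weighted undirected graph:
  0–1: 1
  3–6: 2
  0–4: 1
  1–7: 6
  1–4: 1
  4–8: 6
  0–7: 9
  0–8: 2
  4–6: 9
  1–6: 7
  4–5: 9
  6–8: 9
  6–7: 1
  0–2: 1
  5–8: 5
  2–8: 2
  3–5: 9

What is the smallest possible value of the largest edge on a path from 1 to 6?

6

Comparing a few candidate routes:
1 -> 4 -> 8 -> 0 -> 7 -> 6: max(1, 6, 2, 9, 1) = 9
1 -> 7 -> 6: max(6, 1) = 6
1 -> 4 -> 6: max(1, 9) = 9
1 -> 6: max(7) = 7
The minimum achievable maximum is 6.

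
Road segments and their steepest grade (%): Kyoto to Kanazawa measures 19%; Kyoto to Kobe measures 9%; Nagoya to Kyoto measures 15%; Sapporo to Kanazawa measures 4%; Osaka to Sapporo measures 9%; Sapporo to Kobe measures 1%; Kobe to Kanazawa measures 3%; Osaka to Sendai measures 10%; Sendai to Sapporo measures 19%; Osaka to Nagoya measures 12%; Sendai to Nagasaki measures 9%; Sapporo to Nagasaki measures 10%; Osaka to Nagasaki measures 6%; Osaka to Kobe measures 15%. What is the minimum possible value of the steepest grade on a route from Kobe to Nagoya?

Checking several routes:
Kobe-Kanazawa-Sapporo-Nagasaki-Osaka-Nagoya: max(3, 4, 10, 6, 12) = 12
Kobe-Sapporo-Nagasaki-Osaka-Nagoya: max(1, 10, 6, 12) = 12
Kobe-Kanazawa-Sapporo-Osaka-Nagoya: max(3, 4, 9, 12) = 12
Kobe-Sapporo-Nagasaki-Sendai-Osaka-Nagoya: max(1, 10, 9, 10, 12) = 12
Kobe-Kanazawa-Sapporo-Nagasaki-Sendai-Osaka-Nagoya: max(3, 4, 10, 9, 10, 12) = 12
Best route has worst link 12%.

12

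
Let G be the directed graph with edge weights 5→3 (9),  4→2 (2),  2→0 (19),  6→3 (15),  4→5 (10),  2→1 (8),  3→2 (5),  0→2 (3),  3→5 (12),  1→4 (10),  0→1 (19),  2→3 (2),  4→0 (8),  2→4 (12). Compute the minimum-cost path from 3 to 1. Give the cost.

Routes from 3 to 1:
3→2→1: 5 + 8 = 13
3→2→4→0→1: 5 + 12 + 8 + 19 = 44
3→2→0→1: 5 + 19 + 19 = 43
Best route has total 13.

13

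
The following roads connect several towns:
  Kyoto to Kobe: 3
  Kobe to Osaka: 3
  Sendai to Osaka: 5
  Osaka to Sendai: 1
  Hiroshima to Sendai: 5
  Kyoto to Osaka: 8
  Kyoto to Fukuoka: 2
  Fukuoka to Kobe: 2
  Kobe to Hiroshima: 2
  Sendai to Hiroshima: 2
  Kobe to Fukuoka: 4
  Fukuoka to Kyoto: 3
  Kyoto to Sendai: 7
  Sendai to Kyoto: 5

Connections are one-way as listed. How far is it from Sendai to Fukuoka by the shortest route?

Candidate routes:
Sendai -> Kyoto -> Kobe -> Fukuoka: 5 + 3 + 4 = 12
Sendai -> Kyoto -> Fukuoka: 5 + 2 = 7
Shortest: 7.

7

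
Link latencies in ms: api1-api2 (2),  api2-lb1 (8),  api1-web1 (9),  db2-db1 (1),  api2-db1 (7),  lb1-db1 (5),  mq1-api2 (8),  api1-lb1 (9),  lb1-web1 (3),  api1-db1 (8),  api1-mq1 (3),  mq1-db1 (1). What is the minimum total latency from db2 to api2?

Comparing a few candidate routes:
db2→db1→mq1→api1→api2: 1 + 1 + 3 + 2 = 7
db2→db1→lb1→api2: 1 + 5 + 8 = 14
db2→db1→api2: 1 + 7 = 8
db2→db1→mq1→api2: 1 + 1 + 8 = 10
db2→db1→api1→api2: 1 + 8 + 2 = 11
db2→db1→lb1→api1→api2: 1 + 5 + 9 + 2 = 17
Shortest: 7 ms.

7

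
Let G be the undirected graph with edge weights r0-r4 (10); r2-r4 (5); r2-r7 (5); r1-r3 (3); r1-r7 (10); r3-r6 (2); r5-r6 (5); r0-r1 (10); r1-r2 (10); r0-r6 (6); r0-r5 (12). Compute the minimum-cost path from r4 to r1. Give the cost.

Comparing a few candidate routes:
r4 -> r2 -> r7 -> r1: 5 + 5 + 10 = 20
r4 -> r0 -> r1: 10 + 10 = 20
r4 -> r2 -> r1: 5 + 10 = 15
r4 -> r0 -> r6 -> r3 -> r1: 10 + 6 + 2 + 3 = 21
Best route has total 15.

15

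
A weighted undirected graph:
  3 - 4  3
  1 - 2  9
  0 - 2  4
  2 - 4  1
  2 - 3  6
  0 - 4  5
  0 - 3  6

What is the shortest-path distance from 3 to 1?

13

Paths from 3 to 1:
3 → 0 → 4 → 2 → 1: 6 + 5 + 1 + 9 = 21
3 → 4 → 0 → 2 → 1: 3 + 5 + 4 + 9 = 21
3 → 0 → 2 → 1: 6 + 4 + 9 = 19
3 → 2 → 1: 6 + 9 = 15
3 → 4 → 2 → 1: 3 + 1 + 9 = 13
The minimum is 13.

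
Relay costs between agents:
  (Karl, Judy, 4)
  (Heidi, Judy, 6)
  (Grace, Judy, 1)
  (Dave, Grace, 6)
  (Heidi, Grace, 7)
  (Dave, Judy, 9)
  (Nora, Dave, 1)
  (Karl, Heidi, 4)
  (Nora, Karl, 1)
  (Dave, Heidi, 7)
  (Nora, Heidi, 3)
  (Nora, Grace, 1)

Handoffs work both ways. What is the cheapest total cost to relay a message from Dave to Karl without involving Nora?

11

Some routes from Dave to Karl avoiding Nora:
Dave-Grace-Judy-Heidi-Karl: 6 + 1 + 6 + 4 = 17
Dave-Grace-Judy-Karl: 6 + 1 + 4 = 11
Dave-Heidi-Karl: 7 + 4 = 11
Dave-Grace-Heidi-Karl: 6 + 7 + 4 = 17
Dave-Heidi-Judy-Karl: 7 + 6 + 4 = 17
Dave-Judy-Karl: 9 + 4 = 13
Shortest: 11.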